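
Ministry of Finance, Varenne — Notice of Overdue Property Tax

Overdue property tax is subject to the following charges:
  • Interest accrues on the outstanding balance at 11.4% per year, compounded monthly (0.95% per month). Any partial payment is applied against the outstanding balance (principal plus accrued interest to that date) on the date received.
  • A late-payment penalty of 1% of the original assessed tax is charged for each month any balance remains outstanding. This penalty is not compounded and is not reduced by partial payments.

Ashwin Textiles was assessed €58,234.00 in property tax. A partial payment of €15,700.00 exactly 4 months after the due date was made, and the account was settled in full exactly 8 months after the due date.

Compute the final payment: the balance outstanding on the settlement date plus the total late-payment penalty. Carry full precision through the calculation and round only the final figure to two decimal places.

€51,163.34

Balance at month 4: €58,234.0000 × (1 + 0.0095)^4 = €60,478.6259…
After €15,700.00 payment: €60,478.6259… − €15,700.00 = €44,778.6259…
Balance at month 8: €44,778.6259… × (1 + 0.0095)^4 = €46,504.6152…
Penalty: 8 × 1% × €58,234.00 = €4,658.72
Final settlement = outstanding balance + penalty = €46,504.6152… + €4,658.72 = €51,163.34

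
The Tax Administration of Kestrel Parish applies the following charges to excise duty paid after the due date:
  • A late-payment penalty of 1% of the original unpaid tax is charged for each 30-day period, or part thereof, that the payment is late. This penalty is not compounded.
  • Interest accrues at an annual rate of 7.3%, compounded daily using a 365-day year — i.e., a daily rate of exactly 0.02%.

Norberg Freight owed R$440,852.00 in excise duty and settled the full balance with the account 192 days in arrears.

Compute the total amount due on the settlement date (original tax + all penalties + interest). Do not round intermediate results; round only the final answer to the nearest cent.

R$488,967.83

Penalty periods: ⌈192/30⌉ = 7; penalty = 7 × 1% × R$440,852.00 = R$30,859.64
Interest: R$440,852.00 × ((1 + 0.0002)^192 − 1) = R$440,852.00 × 0.03914282… = R$17,256.1899…
Total = R$440,852.00 + R$30,859.6400 + R$17,256.1899… = R$488,967.83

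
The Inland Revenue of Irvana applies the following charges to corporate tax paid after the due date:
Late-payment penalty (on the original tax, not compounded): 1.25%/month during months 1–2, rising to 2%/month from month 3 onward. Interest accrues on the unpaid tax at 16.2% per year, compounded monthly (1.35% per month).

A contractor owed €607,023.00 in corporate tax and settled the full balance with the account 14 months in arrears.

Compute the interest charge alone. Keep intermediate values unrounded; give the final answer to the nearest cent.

Interest: €607,023.00 × ((1 + 0.0135)^14 − 1) = €607,023.00 × 0.2065145… = €125,359.0458…

€125,359.05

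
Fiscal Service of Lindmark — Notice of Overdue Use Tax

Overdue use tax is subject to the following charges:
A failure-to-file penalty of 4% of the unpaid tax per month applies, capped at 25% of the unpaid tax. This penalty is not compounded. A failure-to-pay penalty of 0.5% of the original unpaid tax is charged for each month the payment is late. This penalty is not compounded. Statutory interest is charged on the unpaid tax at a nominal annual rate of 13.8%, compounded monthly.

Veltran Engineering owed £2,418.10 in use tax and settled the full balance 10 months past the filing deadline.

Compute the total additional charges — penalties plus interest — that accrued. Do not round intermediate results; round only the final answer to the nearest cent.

£1,018.35

Failure-to-file: 10 × 4% × £2,418.10 = £967.24, capped at 25% × £2,418.10 = £604.53…
Failure-to-pay penalty = 0.5% × £2,418.10 × 10 mo = £120.91…
Interest (13.8%/yr ÷ 12 = 1.15%/month): £2,418.10 × ((1 + 0.0115)^10 − 1) = £292.9225…
Penalties + interest = £725.4300 + £292.9225… = £1,018.35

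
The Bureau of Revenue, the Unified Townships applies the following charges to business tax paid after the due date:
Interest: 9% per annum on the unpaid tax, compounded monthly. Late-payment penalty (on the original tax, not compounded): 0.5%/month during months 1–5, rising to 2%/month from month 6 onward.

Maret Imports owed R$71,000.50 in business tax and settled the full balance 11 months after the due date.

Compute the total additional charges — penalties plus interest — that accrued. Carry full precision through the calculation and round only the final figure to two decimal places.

R$16,377.29

Penalty, months 1–5: 5 × 0.5% × R$71,000.50 = R$1,775.01…
Penalty, months 6–11: 6 × 2% × R$71,000.50 = R$8,520.06
Interest (9%/yr ÷ 12 = 0.75%/month): R$71,000.50 × ((1 + 0.0075)^11 − 1) = R$6,082.2163…
Penalties + interest = R$10,295.0725 + R$6,082.2163… = R$16,377.29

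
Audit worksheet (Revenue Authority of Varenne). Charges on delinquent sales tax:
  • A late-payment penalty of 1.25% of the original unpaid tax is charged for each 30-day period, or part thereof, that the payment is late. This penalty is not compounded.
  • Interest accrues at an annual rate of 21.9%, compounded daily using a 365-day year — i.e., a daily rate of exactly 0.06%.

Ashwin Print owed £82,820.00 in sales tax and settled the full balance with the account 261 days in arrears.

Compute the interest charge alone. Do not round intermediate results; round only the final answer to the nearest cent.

£14,035.74

Interest: £82,820.00 × ((1 + 0.0006)^261 − 1) = £82,820.00 × 0.16947279… = £14,035.7363…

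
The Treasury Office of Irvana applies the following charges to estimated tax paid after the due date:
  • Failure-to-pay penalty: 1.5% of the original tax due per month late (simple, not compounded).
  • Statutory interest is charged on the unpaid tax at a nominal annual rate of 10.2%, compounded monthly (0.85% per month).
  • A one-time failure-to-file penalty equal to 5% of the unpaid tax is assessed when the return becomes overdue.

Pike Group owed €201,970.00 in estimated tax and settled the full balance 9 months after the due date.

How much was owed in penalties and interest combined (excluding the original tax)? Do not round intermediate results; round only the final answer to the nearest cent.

€53,351.03

Failure-to-file penalty: 5% × €201,970.00 = €10,098.50
Failure-to-pay penalty = 1.5% × €201,970.00 × 9 mo = €27,265.95
Interest: €201,970.00 × ((1 + 0.0085)^9 − 1) = €201,970.00 × 0.0791532… = €15,986.5819…
Penalties + interest = €37,364.4500 + €15,986.5819… = €53,351.03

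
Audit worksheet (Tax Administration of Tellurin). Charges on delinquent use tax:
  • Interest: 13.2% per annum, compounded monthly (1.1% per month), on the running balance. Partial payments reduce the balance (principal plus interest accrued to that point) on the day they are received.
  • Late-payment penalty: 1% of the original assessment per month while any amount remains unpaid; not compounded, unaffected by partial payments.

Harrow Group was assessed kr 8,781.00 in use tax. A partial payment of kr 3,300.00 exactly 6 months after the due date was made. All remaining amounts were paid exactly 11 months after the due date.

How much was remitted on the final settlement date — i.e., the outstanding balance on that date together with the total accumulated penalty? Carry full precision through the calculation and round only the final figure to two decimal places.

kr 7,384.28

Balance at month 6: kr 8,781.0000 × (1 + 0.011)^6 = kr 9,376.7192…
After kr 3,300.00 payment: kr 9,376.7192… − kr 3,300.00 = kr 6,076.7192…
Balance at month 11: kr 6,076.7192… × (1 + 0.011)^5 = kr 6,418.3729…
Penalty: 11 × 1% × kr 8,781.00 = kr 965.91
Final settlement = outstanding balance + penalty = kr 6,418.3729… + kr 965.91 = kr 7,384.28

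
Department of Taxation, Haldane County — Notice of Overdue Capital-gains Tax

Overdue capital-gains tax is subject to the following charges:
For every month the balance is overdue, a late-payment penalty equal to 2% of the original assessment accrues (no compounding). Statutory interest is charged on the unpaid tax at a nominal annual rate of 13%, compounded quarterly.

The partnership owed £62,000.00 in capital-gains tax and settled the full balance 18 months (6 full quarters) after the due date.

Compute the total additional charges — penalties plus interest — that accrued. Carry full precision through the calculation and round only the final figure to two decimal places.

Late-payment penalty: 18 × 2% × £62,000.00 = £22,320.00
Interest (13%/yr ÷ 4 = 3.25%/quarter): £62,000.00 × ((1 + 0.0325)^6 − 1) = £13,115.9305…
Penalties + interest = £22,320.0000 + £13,115.9305… = £35,435.93

£35,435.93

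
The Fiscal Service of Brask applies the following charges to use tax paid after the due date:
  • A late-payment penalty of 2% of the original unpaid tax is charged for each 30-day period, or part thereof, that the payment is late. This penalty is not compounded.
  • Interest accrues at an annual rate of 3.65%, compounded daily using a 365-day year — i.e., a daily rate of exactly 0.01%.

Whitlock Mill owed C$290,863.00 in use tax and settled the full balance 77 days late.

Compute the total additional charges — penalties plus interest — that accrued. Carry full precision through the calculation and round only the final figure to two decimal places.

C$19,699.96

Penalty periods: ⌈77/30⌉ = 3; penalty = 3 × 2% × C$290,863.00 = C$17,451.78
Interest: C$290,863.00 × ((1 + 0.0001)^77 − 1) = C$290,863.00 × 0.00772933… = C$2,248.1771…
Penalties + interest = C$17,451.7800 + C$2,248.1771… = C$19,699.96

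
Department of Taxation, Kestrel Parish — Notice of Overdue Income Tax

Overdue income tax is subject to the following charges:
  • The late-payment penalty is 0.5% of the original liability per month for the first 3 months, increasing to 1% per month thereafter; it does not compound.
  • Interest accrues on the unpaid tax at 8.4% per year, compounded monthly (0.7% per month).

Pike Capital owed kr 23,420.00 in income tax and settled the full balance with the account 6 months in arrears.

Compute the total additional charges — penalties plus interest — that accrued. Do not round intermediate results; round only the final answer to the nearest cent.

kr 2,054.92

Penalty, months 1–3: 3 × 0.5% × kr 23,420.00 = kr 351.30
Penalty, months 4–6: 3 × 1% × kr 23,420.00 = kr 702.60
Interest: kr 23,420.00 × ((1 + 0.007)^6 − 1) = kr 23,420.00 × 0.0427419… = kr 1,001.0152…
Penalties + interest = kr 1,053.9000 + kr 1,001.0152… = kr 2,054.92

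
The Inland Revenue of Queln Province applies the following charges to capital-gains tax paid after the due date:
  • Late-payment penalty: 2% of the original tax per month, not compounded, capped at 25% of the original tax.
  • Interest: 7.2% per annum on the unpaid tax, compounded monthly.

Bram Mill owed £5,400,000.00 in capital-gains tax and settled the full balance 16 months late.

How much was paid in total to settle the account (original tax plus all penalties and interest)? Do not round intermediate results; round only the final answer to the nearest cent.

£7,292,394.11

Penalty (uncapped): 16 × 2% × £5,400,000.00 = £1,728,000.00; cap = 25% × £5,400,000.00 = £1,350,000.00 → penalty = £1,350,000.00
Interest (7.2%/yr ÷ 12 = 0.6%/month): £5,400,000.00 × ((1 + 0.006)^16 − 1) = £542,394.1065…
Total = £5,400,000.00 + £1,350,000.0000 + £542,394.1065… = £7,292,394.11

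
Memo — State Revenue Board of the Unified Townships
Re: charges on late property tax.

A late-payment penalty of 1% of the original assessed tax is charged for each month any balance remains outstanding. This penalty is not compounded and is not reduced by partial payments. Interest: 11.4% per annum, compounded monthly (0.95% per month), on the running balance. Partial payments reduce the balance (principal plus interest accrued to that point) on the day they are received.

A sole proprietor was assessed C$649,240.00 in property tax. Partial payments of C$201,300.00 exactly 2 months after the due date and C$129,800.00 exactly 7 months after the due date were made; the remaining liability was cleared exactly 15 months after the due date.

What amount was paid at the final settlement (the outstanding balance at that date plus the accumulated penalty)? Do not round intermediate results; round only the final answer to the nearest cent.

C$477,928.44

Balance at month 2: C$649,240.0000 × (1 + 0.0095)^2 = C$661,634.1539…
After C$201,300.00 payment: C$661,634.1539… − C$201,300.00 = C$460,334.1539…
Balance at month 7: C$460,334.1539… × (1 + 0.0095)^5 = C$482,619.4434…
After C$129,800.00 payment: C$482,619.4434… − C$129,800.00 = C$352,819.4434…
Balance at month 15: C$352,819.4434… × (1 + 0.0095)^8 = C$380,542.4384…
Penalty: 15 × 1% × C$649,240.00 = C$97,386.00
Final settlement = outstanding balance + penalty = C$380,542.4384… + C$97,386.00 = C$477,928.44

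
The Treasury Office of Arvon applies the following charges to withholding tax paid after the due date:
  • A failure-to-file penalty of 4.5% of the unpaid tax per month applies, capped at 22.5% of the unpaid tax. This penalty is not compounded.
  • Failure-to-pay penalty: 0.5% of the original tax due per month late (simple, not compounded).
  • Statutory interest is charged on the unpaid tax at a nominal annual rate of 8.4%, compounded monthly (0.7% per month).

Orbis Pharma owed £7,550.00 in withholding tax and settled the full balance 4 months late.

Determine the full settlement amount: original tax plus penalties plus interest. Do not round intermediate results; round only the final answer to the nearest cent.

Failure-to-file: 4 × 4.5% × £7,550.00 = £1,359.00 (under the 22.5% cap)
Failure-to-pay penalty: 4 × 0.5% × £7,550.00 = £151.00
Interest: £7,550.00 × ((1 + 0.007)^4 − 1) = £7,550.00 × 0.0282954… = £213.6301…
Total = £7,550.00 + £1,510.0000 + £213.6301… = £9,273.63

£9,273.63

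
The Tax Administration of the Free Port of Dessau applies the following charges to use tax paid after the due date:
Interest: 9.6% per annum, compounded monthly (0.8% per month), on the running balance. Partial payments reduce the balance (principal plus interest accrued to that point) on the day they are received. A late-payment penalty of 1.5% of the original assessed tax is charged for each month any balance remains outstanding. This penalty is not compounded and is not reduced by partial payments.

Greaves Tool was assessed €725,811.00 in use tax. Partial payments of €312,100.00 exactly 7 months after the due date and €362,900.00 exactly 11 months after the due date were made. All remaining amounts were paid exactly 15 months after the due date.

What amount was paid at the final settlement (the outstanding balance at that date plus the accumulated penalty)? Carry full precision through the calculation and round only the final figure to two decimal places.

€273,970.84

Balance at month 7: €725,811.0000 × (1 + 0.008)^7 = €767,445.0171…
After €312,100.00 payment: €767,445.0171… − €312,100.00 = €455,345.0171…
Balance at month 11: €455,345.0171… × (1 + 0.008)^4 = €470,091.8445…
After €362,900.00 payment: €470,091.8445… − €362,900.00 = €107,191.8445…
Balance at month 15: €107,191.8445… × (1 + 0.008)^4 = €110,663.3652…
Penalty: 15 × 1.5% × €725,811.00 = €163,307.48…
Final settlement = outstanding balance + penalty = €110,663.3652… + €163,307.48… = €273,970.84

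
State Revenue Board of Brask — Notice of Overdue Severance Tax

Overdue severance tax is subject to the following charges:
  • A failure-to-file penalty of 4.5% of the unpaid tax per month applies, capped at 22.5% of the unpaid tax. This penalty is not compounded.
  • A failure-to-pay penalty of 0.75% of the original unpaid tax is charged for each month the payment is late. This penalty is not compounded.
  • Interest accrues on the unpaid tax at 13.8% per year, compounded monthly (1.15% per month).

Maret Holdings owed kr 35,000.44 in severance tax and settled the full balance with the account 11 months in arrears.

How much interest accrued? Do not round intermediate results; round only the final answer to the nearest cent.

Interest: kr 35,000.44 × ((1 + 0.0115)^11 − 1) = kr 35,000.44 × 0.1340306… = kr 4,691.1286…

kr 4,691.13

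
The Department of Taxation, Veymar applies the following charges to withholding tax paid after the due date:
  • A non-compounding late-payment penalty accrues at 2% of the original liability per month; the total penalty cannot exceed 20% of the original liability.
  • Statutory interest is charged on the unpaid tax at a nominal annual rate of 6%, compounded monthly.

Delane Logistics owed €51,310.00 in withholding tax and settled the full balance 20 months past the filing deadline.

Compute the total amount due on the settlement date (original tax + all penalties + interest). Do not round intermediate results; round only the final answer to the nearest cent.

Penalty (uncapped): 20 × 2% × €51,310.00 = €20,524.00; cap = 20% × €51,310.00 = €10,262.00 → penalty = €10,262.00
Interest (6%/yr ÷ 12 = 0.5%/month): €51,310.00 × ((1 + 0.005)^20 − 1) = €5,382.1921…
Total = €51,310.00 + €10,262.0000 + €5,382.1921… = €66,954.19

€66,954.19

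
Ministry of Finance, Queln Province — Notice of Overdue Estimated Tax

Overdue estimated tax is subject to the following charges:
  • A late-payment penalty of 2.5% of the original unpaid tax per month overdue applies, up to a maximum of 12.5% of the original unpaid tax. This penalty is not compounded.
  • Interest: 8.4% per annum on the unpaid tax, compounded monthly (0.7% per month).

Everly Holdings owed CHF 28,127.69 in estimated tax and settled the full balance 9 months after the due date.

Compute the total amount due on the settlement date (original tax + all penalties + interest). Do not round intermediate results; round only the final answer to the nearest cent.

CHF 33,466.13

Penalty (uncapped): 9 × 2.5% × CHF 28,127.69 = CHF 6,328.73…; cap = 12.5% × CHF 28,127.69 = CHF 3,515.96… → penalty = CHF 3,515.96…
Interest: CHF 28,127.69 × ((1 + 0.007)^9 − 1) = CHF 28,127.69 × 0.0647931… = CHF 1,822.4807…
Total = CHF 28,127.69 + CHF 3,515.9613… + CHF 1,822.4807… = CHF 33,466.13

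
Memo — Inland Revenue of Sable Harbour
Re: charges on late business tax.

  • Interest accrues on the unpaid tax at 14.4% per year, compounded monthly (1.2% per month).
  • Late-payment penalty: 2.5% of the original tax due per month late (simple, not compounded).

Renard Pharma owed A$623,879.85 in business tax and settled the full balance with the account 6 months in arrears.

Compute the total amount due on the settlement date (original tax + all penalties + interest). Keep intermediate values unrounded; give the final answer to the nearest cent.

Late-payment penalty: 6 × 2.5% × A$623,879.85 = A$93,581.98…
Interest: A$623,879.85 × ((1 + 0.012)^6 − 1) = A$623,879.85 × 0.0741949… = A$46,288.6859…
Total = A$623,879.85 + A$93,581.9775 + A$46,288.6859… = A$763,750.51

A$763,750.51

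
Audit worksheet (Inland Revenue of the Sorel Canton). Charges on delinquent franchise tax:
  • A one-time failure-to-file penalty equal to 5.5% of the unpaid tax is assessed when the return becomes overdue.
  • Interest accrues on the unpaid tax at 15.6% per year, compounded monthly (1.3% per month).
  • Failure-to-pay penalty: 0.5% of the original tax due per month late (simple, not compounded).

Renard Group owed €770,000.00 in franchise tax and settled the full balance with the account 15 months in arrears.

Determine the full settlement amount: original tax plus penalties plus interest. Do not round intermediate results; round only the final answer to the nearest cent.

Failure-to-file penalty: 5.5% × €770,000.00 = €42,350.00
Failure-to-pay penalty: 15 × 0.5% × €770,000.00 = €57,750.00
Interest: €770,000.00 × ((1 + 0.013)^15 − 1) = €770,000.00 × 0.2137848… = €164,614.2655…
Total = €770,000.00 + €100,100.0000 + €164,614.2655… = €1,034,714.27

€1,034,714.27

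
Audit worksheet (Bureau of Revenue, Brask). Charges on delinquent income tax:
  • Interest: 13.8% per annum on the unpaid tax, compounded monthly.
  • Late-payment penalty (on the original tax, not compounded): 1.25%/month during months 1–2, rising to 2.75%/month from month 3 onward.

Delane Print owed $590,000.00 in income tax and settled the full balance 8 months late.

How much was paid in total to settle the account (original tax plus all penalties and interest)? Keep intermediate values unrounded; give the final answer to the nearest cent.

Penalty, months 1–2: 2 × 1.25% × $590,000.00 = $14,750.00
Penalty, months 3–8: 6 × 2.75% × $590,000.00 = $97,350.00
Interest (13.8%/yr ÷ 12 = 1.15%/month): $590,000.00 × ((1 + 0.0115)^8 − 1) = $56,515.7487…
Total = $590,000.00 + $112,100.0000 + $56,515.7487… = $758,615.75

$758,615.75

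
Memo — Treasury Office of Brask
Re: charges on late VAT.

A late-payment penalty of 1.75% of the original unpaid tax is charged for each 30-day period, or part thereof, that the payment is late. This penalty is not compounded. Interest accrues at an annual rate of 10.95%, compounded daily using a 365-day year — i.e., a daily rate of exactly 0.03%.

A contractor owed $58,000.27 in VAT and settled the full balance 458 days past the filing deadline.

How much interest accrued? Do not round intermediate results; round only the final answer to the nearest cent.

Interest: $58,000.27 × ((1 + 0.0003)^458 − 1) = $58,000.27 × 0.14726333… = $8,541.3130…

$8,541.31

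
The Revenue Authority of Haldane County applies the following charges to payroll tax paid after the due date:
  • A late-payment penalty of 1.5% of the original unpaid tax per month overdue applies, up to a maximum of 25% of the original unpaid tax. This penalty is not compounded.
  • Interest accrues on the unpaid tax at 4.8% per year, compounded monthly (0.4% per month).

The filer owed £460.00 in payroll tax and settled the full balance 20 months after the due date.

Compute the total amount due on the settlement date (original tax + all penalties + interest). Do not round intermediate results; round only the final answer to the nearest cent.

Penalty (uncapped): 20 × 1.5% × £460.00 = £138.00; cap = 25% × £460.00 = £115.00 → penalty = £115.00
Interest: £460.00 × ((1 + 0.004)^20 − 1) = £460.00 × 0.0831142… = £38.2325…
Total = £460.00 + £115.0000 + £38.2325… = £613.23

£613.23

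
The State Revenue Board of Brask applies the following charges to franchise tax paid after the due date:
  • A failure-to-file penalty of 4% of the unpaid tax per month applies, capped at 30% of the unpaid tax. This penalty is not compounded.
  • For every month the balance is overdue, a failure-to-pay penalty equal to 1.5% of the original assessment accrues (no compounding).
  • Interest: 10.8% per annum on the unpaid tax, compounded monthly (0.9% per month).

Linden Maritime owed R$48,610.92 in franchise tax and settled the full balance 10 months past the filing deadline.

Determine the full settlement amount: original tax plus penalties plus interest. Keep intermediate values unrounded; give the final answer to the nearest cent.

R$75,042.32

Failure-to-file: 10 × 4% × R$48,610.92 = R$19,444.37…, capped at 30% × R$48,610.92 = R$14,583.28…
Failure-to-pay penalty = 1.5% × R$48,610.92 × 10 mo = R$7,291.64…
Interest: R$48,610.92 × ((1 + 0.009)^10 − 1) = R$48,610.92 × 0.0937339… = R$4,556.4898…
Total = R$48,610.92 + R$21,874.9140 + R$4,556.4898… = R$75,042.32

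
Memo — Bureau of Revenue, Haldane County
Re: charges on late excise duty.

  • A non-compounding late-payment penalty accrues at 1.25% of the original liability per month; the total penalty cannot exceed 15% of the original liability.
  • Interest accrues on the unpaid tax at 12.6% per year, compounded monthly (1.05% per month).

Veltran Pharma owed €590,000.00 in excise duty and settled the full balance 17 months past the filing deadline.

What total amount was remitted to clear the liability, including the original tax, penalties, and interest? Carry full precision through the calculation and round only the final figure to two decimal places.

€793,143.44

Penalty (uncapped): 17 × 1.25% × €590,000.00 = €125,375.00; cap = 15% × €590,000.00 = €88,500.00 → penalty = €88,500.00
Interest: €590,000.00 × ((1 + 0.0105)^17 − 1) = €590,000.00 × 0.1943109… = €114,643.4432…
Total = €590,000.00 + €88,500.0000 + €114,643.4432… = €793,143.44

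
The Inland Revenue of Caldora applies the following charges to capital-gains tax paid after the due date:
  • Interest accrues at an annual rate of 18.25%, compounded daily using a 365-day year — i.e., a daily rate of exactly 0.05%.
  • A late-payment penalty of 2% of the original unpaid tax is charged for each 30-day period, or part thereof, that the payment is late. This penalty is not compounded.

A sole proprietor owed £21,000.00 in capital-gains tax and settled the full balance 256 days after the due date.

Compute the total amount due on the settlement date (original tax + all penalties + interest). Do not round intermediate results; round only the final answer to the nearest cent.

£27,646.85

Penalty periods: ⌈256/30⌉ = 9; penalty = 9 × 2% × £21,000.00 = £3,780.00
Interest: £21,000.00 × ((1 + 0.0005)^256 − 1) = £21,000.00 × 0.13651665… = £2,866.8496…
Total = £21,000.00 + £3,780.0000 + £2,866.8496… = £27,646.85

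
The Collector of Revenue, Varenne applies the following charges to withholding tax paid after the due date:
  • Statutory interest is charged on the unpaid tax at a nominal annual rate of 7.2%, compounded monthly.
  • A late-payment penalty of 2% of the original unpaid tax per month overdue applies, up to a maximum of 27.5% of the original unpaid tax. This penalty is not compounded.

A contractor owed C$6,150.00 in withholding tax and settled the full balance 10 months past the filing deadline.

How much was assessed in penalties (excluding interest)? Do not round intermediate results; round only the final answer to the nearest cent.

C$1,230.00

Penalty: 10 × 2% × C$6,150.00 = C$1,230.00 (below the 27.5% cap of C$1,691.25)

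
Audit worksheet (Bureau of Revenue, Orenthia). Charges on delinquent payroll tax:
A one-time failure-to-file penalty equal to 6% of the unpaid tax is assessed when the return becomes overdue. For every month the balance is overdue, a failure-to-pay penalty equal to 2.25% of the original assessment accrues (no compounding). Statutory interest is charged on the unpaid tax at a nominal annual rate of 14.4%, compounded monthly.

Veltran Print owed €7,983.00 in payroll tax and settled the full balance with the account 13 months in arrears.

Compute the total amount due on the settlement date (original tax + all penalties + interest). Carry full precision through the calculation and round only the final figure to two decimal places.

Failure-to-file penalty: 6% × €7,983.00 = €478.98
Failure-to-pay penalty: 13 × 2.25% × €7,983.00 = €2,335.03…
Interest (14.4%/yr ÷ 12 = 1.2%/month): €7,983.00 × ((1 + 0.012)^13 − 1) = €1,339.0793…
Total = €7,983.00 + €2,814.0075 + €1,339.0793… = €12,136.09

€12,136.09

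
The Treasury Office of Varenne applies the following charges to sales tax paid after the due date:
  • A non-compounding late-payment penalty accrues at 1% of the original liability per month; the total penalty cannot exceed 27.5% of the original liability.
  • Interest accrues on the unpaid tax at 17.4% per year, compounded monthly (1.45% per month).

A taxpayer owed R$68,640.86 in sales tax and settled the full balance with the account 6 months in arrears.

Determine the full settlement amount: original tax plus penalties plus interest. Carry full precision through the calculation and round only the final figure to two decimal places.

Penalty: 6 × 1% × R$68,640.86 = R$4,118.45… (below the 27.5% cap of R$18,876.24…)
Interest: R$68,640.86 × ((1 + 0.0145)^6 − 1) = R$68,640.86 × 0.0902154… = R$6,192.4619…
Total = R$68,640.86 + R$4,118.4516 + R$6,192.4619… = R$78,951.77

R$78,951.77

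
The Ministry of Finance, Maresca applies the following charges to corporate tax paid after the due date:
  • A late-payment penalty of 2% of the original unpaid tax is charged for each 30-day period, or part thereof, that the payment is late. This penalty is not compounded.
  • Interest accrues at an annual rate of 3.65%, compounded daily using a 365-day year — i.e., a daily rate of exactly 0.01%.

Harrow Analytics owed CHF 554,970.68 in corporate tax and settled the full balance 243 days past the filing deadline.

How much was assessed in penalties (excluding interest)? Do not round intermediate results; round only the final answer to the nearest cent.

Penalty periods: ⌈243/30⌉ = 9; penalty = 9 × 2% × CHF 554,970.68 = CHF 99,894.72…

CHF 99,894.72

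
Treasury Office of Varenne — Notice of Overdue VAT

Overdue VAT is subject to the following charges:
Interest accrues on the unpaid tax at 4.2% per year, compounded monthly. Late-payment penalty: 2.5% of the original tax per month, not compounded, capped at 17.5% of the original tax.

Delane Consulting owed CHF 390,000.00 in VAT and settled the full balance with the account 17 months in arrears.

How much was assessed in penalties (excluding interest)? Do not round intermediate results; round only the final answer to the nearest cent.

Penalty (uncapped): 17 × 2.5% × CHF 390,000.00 = CHF 165,750.00; cap = 17.5% × CHF 390,000.00 = CHF 68,250.00 → penalty = CHF 68,250.00

CHF 68,250.00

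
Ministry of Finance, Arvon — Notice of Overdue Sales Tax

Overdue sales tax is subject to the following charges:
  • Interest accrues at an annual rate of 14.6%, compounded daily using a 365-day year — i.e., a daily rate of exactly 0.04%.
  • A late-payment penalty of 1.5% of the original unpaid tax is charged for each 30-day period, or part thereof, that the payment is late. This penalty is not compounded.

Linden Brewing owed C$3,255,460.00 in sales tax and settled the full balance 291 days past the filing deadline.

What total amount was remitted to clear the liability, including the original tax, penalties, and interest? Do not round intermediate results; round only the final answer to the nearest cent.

Penalty periods: ⌈291/30⌉ = 10; penalty = 10 × 1.5% × C$3,255,460.00 = C$488,319.00
Interest: C$3,255,460.00 × ((1 + 0.0004)^291 − 1) = C$3,255,460.00 × 0.12341901… = C$401,785.6627…
Total = C$3,255,460.00 + C$488,319.0000 + C$401,785.6627… = C$4,145,564.66

C$4,145,564.66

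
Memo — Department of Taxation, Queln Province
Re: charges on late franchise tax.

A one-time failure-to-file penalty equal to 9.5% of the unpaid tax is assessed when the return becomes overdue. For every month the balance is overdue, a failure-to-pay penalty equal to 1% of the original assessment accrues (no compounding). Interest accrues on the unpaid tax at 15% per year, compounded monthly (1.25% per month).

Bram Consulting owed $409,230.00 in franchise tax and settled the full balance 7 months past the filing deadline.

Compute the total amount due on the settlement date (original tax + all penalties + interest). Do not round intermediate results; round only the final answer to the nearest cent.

Failure-to-file penalty: 9.5% × $409,230.00 = $38,876.85
Failure-to-pay penalty: 7 × 1% × $409,230.00 = $28,646.10
Interest: $409,230.00 × ((1 + 0.0125)^7 − 1) = $409,230.00 × 0.0908505… = $37,178.7380…
Total = $409,230.00 + $67,522.9500 + $37,178.7380… = $513,931.69

$513,931.69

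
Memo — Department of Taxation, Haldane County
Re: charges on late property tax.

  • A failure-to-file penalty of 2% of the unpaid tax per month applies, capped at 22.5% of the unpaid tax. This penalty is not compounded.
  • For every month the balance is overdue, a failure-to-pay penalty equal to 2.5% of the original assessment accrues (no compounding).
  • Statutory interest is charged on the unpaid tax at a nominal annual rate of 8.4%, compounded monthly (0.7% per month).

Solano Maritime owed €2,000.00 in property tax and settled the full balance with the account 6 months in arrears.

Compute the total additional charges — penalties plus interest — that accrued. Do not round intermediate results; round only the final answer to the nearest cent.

€625.48

Failure-to-file: 6 × 2% × €2,000.00 = €240.00 (under the 22.5% cap)
Failure-to-pay penalty = 2.5% × €2,000.00 × 6 mo = €300.00
Interest: €2,000.00 × ((1 + 0.007)^6 − 1) = €2,000.00 × 0.0427419… = €85.4838…
Penalties + interest = €540.0000 + €85.4838… = €625.48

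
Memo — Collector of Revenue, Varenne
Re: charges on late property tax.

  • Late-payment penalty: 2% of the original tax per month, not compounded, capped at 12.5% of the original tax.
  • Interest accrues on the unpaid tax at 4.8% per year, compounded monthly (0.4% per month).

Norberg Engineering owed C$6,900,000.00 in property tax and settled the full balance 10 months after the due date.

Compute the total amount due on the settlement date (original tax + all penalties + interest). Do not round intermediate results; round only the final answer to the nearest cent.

C$8,043,521.36

Penalty (uncapped): 10 × 2% × C$6,900,000.00 = C$1,380,000.00; cap = 12.5% × C$6,900,000.00 = C$862,500.00 → penalty = C$862,500.00
Interest: C$6,900,000.00 × ((1 + 0.004)^10 − 1) = C$6,900,000.00 × 0.0407277… = C$281,021.3647…
Total = C$6,900,000.00 + C$862,500.0000 + C$281,021.3647… = C$8,043,521.36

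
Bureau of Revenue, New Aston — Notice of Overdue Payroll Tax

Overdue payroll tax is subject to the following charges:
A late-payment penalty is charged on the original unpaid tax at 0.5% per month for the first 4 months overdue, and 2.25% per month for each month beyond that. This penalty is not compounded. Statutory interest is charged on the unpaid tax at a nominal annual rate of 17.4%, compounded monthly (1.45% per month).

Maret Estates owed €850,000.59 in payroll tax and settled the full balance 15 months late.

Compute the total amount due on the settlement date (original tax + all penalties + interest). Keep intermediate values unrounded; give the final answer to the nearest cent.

€1,282,247.72

Penalty, months 1–4: 4 × 0.5% × €850,000.59 = €17,000.01…
Penalty, months 5–15: 11 × 2.25% × €850,000.59 = €210,375.15…
Interest: €850,000.59 × ((1 + 0.0145)^15 − 1) = €850,000.59 × 0.2410257… = €204,871.9758…
Total = €850,000.59 + €227,375.1578… + €204,871.9758… = €1,282,247.72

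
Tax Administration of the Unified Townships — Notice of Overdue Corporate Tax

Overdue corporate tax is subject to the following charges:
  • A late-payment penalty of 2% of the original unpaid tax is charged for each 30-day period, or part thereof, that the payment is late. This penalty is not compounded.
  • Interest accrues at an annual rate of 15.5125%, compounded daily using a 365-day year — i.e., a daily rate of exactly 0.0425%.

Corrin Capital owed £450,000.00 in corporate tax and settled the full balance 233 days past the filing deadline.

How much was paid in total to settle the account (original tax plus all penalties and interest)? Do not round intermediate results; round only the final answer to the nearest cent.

£568,831.80

Penalty periods: ⌈233/30⌉ = 8; penalty = 8 × 2% × £450,000.00 = £72,000.00
Interest: £450,000.00 × ((1 + 0.000425)^233 − 1) = £450,000.00 × 0.10407068… = £46,831.8038…
Total = £450,000.00 + £72,000.0000 + £46,831.8038… = £568,831.80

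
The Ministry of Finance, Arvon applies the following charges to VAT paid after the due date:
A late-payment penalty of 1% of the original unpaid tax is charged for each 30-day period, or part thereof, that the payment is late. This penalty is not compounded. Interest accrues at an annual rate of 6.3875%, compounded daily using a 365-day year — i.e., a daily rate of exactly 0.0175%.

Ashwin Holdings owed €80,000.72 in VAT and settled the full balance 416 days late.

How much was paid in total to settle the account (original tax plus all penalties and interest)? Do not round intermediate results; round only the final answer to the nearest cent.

Penalty periods: ⌈416/30⌉ = 14; penalty = 14 × 1% × €80,000.72 = €11,200.10…
Interest: €80,000.72 × ((1 + 0.000175)^416 − 1) = €80,000.72 × 0.07550856… = €6,040.7393…
Total = €80,000.72 + €11,200.1008 + €6,040.7393… = €97,241.56

€97,241.56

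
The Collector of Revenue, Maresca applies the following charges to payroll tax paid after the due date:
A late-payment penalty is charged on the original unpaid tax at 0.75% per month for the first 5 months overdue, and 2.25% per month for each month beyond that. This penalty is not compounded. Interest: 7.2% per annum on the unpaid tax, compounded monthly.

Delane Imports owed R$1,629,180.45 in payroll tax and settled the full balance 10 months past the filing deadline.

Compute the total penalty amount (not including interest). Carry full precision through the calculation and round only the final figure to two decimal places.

Penalty, months 1–5: 5 × 0.75% × R$1,629,180.45 = R$61,094.27…
Penalty, months 6–10: 5 × 2.25% × R$1,629,180.45 = R$183,282.80…
Total penalty = R$61,094.27… + R$183,282.80… = R$244,377.07

R$244,377.07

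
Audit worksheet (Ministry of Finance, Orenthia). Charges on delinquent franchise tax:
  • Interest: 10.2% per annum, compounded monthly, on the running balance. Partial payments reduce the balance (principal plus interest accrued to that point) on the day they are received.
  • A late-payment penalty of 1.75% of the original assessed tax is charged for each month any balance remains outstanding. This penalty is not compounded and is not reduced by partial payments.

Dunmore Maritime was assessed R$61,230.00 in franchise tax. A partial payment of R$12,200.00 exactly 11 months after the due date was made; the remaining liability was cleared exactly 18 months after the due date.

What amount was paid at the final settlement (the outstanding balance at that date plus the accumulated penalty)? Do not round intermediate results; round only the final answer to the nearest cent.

Monthly rate = 10.2% ÷ 12 = 0.85%
Balance at month 11: R$61,230.0000 × (1 + 0.0085)^11 = R$67,204.6289…
After R$12,200.00 payment: R$67,204.6289… − R$12,200.00 = R$55,004.6289…
Balance at month 18: R$55,004.6289… × (1 + 0.0085)^7 = R$58,362.0525…
Penalty: 18 × 1.75% × R$61,230.00 = R$19,287.45
Final settlement = outstanding balance + penalty = R$58,362.0525… + R$19,287.45 = R$77,649.50

R$77,649.50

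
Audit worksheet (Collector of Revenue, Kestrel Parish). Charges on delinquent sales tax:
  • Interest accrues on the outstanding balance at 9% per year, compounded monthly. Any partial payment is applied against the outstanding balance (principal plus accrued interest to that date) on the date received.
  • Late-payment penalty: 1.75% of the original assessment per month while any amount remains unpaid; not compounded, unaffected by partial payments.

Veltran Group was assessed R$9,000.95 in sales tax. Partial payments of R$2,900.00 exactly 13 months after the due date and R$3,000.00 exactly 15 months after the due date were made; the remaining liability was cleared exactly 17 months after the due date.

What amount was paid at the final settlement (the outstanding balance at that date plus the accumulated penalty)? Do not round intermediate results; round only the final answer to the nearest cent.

R$6,864.71

Monthly rate = 9% ÷ 12 = 0.75%
Balance at month 13: R$9,000.9500 × (1 + 0.0075)^13 = R$9,919.1410…
After R$2,900.00 payment: R$9,919.1410… − R$2,900.00 = R$7,019.1410…
Balance at month 15: R$7,019.1410… × (1 + 0.0075)^2 = R$7,124.8229…
After R$3,000.00 payment: R$7,124.8229… − R$3,000.00 = R$4,124.8229…
Balance at month 17: R$4,124.8229… × (1 + 0.0075)^2 = R$4,186.9273…
Penalty: 17 × 1.75% × R$9,000.95 = R$2,677.78…
Final settlement = outstanding balance + penalty = R$4,186.9273… + R$2,677.78… = R$6,864.71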